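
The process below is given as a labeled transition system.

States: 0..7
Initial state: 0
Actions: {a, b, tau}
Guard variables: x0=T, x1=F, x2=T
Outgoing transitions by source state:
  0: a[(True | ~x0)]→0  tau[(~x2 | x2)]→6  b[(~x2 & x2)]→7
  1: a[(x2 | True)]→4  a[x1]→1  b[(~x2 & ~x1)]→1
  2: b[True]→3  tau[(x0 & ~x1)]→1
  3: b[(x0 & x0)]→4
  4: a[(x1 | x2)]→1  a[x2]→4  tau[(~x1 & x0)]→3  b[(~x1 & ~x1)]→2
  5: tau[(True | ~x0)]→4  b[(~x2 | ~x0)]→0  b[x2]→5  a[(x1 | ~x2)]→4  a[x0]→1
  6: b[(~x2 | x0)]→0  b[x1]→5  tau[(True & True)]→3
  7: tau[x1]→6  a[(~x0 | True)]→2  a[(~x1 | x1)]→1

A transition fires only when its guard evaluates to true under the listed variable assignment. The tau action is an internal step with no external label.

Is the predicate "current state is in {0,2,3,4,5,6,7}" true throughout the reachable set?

Inv-set: {0,2,3,4,5,6,7}
Reachable = {0,1,2,3,4,6}
  0: ✓
  1: outside
  2: ✓
  3: ✓
  4: ✓
  6: ✓
counterexample path to 1: tau·tau·b·a

Answer: INVARIANT VIOLATED at state 1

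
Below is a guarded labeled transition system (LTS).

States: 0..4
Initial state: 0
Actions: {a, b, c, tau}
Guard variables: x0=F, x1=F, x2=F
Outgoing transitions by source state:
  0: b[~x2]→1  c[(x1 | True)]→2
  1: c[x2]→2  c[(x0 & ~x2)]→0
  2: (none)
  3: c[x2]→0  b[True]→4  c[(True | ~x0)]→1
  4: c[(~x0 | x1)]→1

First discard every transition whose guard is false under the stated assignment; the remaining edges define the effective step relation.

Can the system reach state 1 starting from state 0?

Answer: REACHABLE

Analysis:
Guard filter leaves 5 enabled edge(s).
Layer 0: {0}
Layer 1: {1,2}  total {0,1,2}
Reachable = {0,1,2}
witness 1: b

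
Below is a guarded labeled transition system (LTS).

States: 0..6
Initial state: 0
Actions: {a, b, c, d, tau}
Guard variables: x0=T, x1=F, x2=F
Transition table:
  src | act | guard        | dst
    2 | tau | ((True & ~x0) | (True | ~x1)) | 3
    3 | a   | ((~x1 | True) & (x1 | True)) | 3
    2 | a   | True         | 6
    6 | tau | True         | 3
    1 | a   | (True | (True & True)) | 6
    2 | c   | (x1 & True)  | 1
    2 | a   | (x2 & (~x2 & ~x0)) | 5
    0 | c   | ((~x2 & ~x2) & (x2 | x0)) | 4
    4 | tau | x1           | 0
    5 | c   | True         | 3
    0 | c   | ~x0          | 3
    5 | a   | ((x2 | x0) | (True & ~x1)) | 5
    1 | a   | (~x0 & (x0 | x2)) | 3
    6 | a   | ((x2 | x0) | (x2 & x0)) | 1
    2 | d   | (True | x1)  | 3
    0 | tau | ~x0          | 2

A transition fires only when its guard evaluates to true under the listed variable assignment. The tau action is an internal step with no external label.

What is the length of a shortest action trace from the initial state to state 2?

BFS to 2:
  depth 0: {0}
  depth 1: {4}
2 never appears.

Answer: UNREACHABLE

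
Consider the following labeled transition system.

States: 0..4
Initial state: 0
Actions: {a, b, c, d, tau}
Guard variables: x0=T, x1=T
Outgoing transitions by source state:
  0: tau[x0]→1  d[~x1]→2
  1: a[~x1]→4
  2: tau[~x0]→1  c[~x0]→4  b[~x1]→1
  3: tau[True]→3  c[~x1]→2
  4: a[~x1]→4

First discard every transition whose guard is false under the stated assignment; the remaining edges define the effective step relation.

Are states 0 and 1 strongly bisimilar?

Answer: NOT BISIMILAR

Analysis:
Refine partition for ~:
  round 0: {{0,1,2,3,4}}
  round 1: {{0,3},{1,2,4}}
  round 2: {{0},{1,2,4},{3}}
3 equivalence class(es) (converged in 3)
0∈{0}, 1∈{1,2,4}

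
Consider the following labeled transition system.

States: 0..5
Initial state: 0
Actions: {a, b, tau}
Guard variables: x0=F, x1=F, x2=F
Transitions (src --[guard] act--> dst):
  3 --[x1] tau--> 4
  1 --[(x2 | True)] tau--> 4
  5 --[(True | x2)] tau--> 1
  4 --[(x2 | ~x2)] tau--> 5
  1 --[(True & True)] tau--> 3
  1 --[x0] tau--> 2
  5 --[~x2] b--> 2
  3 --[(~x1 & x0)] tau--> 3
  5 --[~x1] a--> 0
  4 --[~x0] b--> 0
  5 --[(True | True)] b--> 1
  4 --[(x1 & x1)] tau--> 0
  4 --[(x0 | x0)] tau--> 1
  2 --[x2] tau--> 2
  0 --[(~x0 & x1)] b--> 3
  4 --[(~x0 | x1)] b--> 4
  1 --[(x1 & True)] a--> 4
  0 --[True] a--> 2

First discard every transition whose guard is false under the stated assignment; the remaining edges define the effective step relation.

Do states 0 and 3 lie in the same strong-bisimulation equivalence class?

Compute ~ classes (split until stable):
  π0 = {{0,1,2,3,4,5}}
  π1 = {{0},{1},{2,3},{4},{5}}
stable after 2 split(s): 5 block(s)
0∈{0}, 3∈{2,3}

Answer: NOT BISIMILAR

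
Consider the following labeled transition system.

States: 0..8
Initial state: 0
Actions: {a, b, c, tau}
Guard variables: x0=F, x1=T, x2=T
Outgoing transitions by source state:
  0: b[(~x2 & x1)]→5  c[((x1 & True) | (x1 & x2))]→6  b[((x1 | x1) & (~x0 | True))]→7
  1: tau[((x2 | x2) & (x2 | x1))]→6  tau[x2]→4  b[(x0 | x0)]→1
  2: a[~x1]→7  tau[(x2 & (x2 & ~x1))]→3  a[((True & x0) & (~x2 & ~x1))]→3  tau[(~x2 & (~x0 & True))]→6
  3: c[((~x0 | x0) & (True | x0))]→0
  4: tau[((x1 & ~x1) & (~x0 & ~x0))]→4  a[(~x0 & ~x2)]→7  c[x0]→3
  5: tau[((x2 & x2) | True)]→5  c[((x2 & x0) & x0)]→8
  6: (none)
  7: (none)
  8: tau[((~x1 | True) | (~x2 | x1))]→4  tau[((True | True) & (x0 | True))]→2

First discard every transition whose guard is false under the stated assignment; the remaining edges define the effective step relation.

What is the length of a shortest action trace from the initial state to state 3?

Layered search for 3:
  depth 0: {0}
  depth 1: {6,7}
3 never appears.

Answer: UNREACHABLE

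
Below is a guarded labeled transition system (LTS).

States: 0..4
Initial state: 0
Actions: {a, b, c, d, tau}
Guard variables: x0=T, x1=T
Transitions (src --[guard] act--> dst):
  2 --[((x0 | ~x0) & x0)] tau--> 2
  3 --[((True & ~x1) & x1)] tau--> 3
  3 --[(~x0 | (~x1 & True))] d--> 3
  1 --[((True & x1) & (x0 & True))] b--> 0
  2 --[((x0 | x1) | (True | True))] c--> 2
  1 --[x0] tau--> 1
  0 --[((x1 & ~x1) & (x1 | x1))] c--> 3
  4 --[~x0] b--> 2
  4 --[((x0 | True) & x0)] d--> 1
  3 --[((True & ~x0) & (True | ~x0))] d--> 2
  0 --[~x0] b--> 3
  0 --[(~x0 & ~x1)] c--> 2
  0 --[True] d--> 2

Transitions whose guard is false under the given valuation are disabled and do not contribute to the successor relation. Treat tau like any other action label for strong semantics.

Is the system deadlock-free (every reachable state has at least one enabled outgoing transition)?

Answer: DEADLOCK-FREE

Trace:
Reachable = {0,2}
  0: d→2  [1 out]
  2: c→2  tau→2  [2 out]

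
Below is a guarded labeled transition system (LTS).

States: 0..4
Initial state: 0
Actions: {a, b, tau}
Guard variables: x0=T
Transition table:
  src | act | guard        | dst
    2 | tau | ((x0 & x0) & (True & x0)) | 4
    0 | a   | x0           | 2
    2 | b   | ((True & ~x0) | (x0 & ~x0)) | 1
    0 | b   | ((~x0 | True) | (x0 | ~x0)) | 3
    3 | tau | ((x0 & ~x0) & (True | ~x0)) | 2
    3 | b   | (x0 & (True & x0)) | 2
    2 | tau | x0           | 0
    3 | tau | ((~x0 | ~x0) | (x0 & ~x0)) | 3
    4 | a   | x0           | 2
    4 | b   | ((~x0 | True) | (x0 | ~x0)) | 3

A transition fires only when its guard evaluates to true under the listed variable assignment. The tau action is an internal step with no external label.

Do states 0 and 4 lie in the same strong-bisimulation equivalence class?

Answer: BISIMILAR

Trace:
Refine partition for ~:
  round 0: {{0,1,2,3,4}}
  round 1: {{0,4},{1},{2},{3}}
stable after 2 split(s): 4 block(s)
0∈{0,4}, 4∈{0,4}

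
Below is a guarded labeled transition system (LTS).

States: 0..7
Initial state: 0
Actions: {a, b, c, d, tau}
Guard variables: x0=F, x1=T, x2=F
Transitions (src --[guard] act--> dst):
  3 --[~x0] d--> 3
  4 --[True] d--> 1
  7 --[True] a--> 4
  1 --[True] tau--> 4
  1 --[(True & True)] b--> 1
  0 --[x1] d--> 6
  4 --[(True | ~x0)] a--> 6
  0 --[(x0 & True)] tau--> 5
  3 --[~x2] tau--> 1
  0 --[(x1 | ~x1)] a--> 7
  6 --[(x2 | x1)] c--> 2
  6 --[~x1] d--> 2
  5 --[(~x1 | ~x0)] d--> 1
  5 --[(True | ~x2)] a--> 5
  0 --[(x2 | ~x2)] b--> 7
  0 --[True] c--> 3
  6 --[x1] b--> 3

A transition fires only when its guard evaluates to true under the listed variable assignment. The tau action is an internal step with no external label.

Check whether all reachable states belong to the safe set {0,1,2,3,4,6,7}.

Allowed set {0,1,2,3,4,6,7}
Reach set: {0,1,2,3,4,6,7}
  0: ok
  1: ok
  2: ok
  3: ok
  4: ok
  6: ok
  7: ok

Answer: INVARIANT HOLDS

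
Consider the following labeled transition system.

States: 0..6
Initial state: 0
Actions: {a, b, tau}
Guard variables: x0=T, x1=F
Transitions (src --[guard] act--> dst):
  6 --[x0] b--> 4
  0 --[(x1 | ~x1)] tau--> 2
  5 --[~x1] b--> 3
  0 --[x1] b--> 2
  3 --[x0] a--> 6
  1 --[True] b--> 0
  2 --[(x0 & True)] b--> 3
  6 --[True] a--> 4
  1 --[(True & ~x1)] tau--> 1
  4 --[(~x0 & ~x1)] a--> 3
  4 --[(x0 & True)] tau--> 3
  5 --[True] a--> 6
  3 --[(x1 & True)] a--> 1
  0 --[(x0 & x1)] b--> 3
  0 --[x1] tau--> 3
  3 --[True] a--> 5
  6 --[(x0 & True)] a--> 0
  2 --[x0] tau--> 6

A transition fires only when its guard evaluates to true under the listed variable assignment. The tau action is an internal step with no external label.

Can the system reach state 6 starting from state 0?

13 transition(s) survive guard evaluation.
depth 0: {0}
depth 1: {2}  total {0,2}
depth 2: {3,6}  total {0,2,3,6}
depth 3: {4,5}  total {0,2,3,4,5,6}
R = {0,2,3,4,5,6}
witness 6: tau·tau

Answer: REACHABLE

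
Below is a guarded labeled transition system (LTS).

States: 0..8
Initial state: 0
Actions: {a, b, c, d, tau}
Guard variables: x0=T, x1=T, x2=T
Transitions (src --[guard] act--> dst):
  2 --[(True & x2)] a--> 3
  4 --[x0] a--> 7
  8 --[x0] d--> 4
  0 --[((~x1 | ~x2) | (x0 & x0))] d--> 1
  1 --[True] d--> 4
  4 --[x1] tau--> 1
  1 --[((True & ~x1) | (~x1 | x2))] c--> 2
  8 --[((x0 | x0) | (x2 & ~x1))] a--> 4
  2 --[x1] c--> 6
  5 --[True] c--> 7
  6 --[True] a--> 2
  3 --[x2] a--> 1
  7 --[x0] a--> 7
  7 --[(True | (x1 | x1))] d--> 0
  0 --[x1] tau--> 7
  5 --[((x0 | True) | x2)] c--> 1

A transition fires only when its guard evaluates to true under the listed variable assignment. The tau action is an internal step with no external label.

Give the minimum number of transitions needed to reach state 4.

BFS to 4:
  L0 = {0}
  L1 = {1,7}
  L2 = {2,4}
first hit 4 at d=2 via d·d

Answer: 2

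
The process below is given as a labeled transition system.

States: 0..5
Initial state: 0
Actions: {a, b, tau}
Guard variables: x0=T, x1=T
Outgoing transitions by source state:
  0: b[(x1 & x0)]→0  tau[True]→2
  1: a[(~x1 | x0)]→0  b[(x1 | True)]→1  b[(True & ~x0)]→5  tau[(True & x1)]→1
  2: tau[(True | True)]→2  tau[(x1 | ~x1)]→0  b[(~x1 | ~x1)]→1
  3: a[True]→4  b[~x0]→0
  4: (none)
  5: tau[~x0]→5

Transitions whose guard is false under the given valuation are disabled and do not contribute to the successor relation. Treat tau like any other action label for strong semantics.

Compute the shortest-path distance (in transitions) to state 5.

Answer: UNREACHABLE

Working:
Layered search for 5:
  depth 0: {0}
  depth 1: {2}
5 never appears.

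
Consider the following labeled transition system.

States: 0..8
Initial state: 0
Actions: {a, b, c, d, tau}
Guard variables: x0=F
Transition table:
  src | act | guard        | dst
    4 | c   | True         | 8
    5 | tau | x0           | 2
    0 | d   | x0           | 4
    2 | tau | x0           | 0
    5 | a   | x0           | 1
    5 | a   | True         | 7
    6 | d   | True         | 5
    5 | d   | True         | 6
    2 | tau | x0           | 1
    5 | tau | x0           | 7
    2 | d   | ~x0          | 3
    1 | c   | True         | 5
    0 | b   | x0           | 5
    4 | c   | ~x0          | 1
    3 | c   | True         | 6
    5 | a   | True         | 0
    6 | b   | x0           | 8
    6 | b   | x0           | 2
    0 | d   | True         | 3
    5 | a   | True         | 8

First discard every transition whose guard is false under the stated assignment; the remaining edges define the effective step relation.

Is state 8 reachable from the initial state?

Guard filter leaves 11 enabled edge(s).
L0 = {0}
L1 = {3}  cumulative {0,3}
L2 = {6}  cumulative {0,3,6}
L3 = {5}  cumulative {0,3,5,6}
L4 = {7,8}  cumulative {0,3,5,6,7,8}
Reachable = {0,3,5,6,7,8}
trace reaching 8: d·c·d·a

Answer: REACHABLE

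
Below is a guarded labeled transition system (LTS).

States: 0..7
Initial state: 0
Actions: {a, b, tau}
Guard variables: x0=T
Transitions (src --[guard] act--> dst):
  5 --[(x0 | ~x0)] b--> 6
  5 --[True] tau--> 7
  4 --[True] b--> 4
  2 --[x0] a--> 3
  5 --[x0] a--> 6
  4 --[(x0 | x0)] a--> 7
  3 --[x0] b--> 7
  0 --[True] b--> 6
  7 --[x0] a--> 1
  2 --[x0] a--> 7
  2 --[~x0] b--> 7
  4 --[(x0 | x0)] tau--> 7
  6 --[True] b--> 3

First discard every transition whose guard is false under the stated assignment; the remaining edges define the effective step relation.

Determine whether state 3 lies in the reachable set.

Answer: REACHABLE

Trace:
Guard filter leaves 12 enabled edge(s).
depth 0: {0}
depth 1: {6}  total {0,6}
depth 2: {3}  total {0,3,6}
depth 3: {7}  total {0,3,6,7}
depth 4: {1}  total {0,1,3,6,7}
Reach set: {0,1,3,6,7}
trace reaching 3: b·b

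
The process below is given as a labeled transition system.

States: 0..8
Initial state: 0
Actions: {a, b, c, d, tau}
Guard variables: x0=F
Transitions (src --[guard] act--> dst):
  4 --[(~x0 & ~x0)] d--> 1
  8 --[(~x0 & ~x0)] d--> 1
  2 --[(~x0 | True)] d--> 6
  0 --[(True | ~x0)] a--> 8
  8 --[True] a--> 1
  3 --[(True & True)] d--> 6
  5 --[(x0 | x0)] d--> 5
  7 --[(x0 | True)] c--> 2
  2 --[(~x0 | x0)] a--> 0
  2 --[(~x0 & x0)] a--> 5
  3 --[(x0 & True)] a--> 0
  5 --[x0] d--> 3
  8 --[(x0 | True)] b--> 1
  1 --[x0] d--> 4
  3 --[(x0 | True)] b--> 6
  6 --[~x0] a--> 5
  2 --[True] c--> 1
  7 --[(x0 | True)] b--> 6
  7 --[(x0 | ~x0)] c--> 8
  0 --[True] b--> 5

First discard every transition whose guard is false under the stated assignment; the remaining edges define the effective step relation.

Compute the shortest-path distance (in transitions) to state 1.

Answer: 2

Trace:
Layered search for 1:
  depth 0: {0}
  depth 1: {5,8}
  depth 2: {1}
depth(1)=2, e.g. a·a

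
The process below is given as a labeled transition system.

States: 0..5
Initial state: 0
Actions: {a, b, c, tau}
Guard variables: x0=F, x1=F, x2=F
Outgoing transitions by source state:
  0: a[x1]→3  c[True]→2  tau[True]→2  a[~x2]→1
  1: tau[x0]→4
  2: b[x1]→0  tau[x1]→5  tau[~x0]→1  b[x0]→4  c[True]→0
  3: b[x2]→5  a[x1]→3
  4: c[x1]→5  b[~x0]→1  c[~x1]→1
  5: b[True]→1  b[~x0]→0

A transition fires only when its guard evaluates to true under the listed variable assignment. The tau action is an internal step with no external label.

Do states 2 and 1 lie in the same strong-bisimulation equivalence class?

Bisimulation quotient by refinement:
  π0 = {{0,1,2,3,4,5}}
  π1 = {{0},{1,3},{2},{4},{5}}
stable after 2 split(s): 5 block(s)
[2]={2}  [1]={1,3}

Answer: NOT BISIMILAR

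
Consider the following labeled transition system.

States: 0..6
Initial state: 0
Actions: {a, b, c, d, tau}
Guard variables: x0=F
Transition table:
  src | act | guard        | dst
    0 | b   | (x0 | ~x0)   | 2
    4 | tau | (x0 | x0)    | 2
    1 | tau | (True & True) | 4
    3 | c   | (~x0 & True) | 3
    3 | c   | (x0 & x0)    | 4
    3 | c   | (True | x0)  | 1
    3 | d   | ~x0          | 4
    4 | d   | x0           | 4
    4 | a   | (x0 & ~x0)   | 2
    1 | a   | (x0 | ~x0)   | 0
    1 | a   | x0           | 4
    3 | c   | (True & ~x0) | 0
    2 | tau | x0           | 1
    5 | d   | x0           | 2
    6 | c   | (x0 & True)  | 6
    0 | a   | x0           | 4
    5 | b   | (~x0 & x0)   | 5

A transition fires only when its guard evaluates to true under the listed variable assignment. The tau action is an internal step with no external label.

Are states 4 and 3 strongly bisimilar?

Answer: NOT BISIMILAR

Trace:
Compute ~ classes (split until stable):
  P[0] = {{0,1,2,3,4,5,6}}
  P[1] = {{0},{1},{2,4,5,6},{3}}
Fixed point at round 2; 4 class(es).
[4]={2,4,5,6}  [3]={3}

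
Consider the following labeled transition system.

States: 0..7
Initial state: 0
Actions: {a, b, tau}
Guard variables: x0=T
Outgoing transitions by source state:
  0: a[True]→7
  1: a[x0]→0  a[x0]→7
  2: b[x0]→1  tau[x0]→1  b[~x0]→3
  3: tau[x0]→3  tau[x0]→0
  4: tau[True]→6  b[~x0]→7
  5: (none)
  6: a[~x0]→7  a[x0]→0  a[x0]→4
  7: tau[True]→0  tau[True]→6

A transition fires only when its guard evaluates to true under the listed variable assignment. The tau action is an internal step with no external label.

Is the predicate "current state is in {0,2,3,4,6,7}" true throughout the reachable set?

Safe = {0,2,3,4,6,7}
R = {0,4,6,7}
  0: safe
  4: safe
  6: safe
  7: safe

Answer: INVARIANT HOLDS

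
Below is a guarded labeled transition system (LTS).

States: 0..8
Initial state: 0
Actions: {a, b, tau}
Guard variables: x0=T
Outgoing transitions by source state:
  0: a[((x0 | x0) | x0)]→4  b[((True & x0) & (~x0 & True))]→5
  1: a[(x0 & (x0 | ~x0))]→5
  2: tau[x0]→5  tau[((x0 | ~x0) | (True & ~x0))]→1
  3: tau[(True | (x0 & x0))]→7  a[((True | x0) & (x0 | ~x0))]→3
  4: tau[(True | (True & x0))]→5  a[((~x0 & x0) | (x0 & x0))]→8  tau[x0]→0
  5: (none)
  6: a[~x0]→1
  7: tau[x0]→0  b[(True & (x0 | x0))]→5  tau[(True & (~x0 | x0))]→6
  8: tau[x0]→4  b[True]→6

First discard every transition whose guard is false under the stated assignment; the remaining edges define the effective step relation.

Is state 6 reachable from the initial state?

Answer: REACHABLE

Analysis:
After dropping false guards: 14 live edges.
depth 0: {0}
depth 1: {4}  now seen {0,4}
depth 2: {5,8}  now seen {0,4,5,8}
depth 3: {6}  now seen {0,4,5,6,8}
Reachable = {0,4,5,6,8}
witness 6: a·a·b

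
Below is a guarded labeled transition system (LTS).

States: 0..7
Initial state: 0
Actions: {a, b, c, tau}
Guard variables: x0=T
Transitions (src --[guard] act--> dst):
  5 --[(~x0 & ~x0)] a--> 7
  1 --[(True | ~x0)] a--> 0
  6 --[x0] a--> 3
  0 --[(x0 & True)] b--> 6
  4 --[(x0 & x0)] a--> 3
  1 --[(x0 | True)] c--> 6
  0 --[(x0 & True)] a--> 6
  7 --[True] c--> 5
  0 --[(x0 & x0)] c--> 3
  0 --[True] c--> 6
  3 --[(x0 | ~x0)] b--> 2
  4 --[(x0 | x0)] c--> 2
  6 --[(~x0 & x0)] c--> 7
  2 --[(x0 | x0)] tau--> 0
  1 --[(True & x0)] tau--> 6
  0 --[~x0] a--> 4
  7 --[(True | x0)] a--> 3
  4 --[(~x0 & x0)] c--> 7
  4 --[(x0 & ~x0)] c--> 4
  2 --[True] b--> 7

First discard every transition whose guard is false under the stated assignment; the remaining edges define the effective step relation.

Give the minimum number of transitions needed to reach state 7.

Layered search for 7:
  depth 0: {0}
  depth 1: {3,6}
  depth 2: {2}
  depth 3: {7}
first hit 7 at d=3 via c·b·b

Answer: 3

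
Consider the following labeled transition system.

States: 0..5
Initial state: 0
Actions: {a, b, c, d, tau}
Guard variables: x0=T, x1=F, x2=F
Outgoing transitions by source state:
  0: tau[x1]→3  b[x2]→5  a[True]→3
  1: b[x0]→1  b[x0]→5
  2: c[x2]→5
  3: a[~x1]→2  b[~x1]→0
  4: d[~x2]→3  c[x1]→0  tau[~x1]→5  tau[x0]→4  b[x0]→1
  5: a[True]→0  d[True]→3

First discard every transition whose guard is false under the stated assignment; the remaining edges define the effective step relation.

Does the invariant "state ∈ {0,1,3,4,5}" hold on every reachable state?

Answer: INVARIANT VIOLATED at state 2

Trace:
Safe = {0,1,3,4,5}
R = {0,2,3}
  0: safe
  2: ✗ unsafe
  3: safe
reach 2 via a·a — violates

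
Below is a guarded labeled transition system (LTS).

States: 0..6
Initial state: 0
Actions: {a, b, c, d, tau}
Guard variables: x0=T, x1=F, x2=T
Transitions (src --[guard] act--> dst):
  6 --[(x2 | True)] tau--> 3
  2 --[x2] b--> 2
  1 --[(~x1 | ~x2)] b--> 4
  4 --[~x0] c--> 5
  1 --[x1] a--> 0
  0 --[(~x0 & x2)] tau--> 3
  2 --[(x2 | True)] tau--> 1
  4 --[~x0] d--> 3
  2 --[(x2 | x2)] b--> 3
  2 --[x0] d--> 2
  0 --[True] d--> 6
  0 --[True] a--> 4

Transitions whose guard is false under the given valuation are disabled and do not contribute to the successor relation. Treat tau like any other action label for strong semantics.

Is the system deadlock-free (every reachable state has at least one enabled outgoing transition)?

R = {0,3,4,6}
  0: a→4  d→6  [2 exit(s)]
  3: ∅  [no exit]
  4: ∅  [no exit]
  6: tau→3  [1 exit(s)]
witness 3: d·tau

Answer: DEADLOCK at state 3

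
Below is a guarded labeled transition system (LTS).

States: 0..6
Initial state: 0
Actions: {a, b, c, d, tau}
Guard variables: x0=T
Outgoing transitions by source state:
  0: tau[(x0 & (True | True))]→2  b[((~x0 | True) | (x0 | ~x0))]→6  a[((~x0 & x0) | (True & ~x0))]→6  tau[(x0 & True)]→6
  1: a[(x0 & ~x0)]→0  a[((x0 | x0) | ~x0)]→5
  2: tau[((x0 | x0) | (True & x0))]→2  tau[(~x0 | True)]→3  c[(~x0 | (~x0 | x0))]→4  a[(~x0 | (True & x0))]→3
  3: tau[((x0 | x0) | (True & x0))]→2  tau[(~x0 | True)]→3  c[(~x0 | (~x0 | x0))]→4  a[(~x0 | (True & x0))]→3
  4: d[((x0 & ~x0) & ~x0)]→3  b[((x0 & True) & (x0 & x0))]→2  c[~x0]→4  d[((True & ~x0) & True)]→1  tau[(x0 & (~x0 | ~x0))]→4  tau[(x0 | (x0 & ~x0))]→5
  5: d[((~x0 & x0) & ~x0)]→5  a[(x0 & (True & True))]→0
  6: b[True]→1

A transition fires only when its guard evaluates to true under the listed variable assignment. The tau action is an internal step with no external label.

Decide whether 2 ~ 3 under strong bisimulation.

Compute ~ classes (split until stable):
  P[0] = {{0,1,2,3,4,5,6}}
  P[1] = {{0,4},{1,5},{2,3},{6}}
  P[2] = {{0},{1},{2,3},{4},{5},{6}}
Fixed point at round 3; 6 class(es).
[2]={2,3}  [3]={2,3}

Answer: BISIMILAR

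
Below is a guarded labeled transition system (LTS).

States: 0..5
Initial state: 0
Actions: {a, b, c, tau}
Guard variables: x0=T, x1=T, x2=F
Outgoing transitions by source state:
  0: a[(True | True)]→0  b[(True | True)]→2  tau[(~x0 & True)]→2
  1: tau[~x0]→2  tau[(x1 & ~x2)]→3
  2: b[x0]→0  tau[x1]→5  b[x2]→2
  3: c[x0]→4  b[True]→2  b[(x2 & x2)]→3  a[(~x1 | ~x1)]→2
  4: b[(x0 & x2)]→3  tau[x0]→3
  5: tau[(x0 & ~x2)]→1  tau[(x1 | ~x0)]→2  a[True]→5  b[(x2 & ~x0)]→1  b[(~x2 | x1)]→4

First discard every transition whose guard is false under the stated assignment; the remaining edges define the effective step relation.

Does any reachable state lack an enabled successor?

Answer: DEADLOCK-FREE

Analysis:
R = {0,1,2,3,4,5}
  0: a→0  b→2  [deg 2]
  1: tau→3  [deg 1]
  2: b→0  tau→5  [deg 2]
  3: b→2  c→4  [deg 2]
  4: tau→3  [deg 1]
  5: a→5  b→4  tau→1  tau→2  [deg 4]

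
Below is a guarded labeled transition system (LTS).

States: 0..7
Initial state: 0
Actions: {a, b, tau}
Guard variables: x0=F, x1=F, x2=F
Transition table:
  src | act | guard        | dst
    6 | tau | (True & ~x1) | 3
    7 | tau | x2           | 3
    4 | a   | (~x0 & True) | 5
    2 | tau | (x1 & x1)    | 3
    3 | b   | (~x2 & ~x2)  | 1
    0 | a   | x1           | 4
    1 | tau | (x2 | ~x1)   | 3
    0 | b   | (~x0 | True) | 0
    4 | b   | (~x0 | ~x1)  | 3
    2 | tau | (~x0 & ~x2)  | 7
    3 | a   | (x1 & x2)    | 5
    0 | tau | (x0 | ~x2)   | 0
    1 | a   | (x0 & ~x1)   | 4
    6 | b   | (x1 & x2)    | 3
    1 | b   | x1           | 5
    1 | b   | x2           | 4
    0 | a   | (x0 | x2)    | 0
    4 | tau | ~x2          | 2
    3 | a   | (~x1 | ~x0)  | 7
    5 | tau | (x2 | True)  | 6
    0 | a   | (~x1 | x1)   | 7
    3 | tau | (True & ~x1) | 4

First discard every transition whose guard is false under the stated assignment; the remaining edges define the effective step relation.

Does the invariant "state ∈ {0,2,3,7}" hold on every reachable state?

Answer: INVARIANT HOLDS

Working:
Allowed set {0,2,3,7}
Reachable = {0,7}
  0: ok
  7: ok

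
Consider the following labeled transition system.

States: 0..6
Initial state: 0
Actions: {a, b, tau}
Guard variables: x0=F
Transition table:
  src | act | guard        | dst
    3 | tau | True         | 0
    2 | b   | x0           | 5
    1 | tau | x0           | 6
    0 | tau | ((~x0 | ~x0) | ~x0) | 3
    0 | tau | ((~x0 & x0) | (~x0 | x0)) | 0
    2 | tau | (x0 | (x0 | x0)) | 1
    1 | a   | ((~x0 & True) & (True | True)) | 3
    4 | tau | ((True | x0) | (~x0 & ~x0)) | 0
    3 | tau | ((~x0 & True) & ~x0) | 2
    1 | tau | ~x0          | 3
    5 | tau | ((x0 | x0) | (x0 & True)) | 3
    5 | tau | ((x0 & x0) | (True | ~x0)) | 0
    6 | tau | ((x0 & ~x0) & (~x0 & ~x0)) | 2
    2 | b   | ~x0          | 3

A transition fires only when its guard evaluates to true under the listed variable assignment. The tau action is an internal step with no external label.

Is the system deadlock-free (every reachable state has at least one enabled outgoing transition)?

Reach set: {0,2,3}
  0: tau→0  tau→3  [deg 2]
  2: b→3  [deg 1]
  3: tau→0  tau→2  [deg 2]

Answer: DEADLOCK-FREE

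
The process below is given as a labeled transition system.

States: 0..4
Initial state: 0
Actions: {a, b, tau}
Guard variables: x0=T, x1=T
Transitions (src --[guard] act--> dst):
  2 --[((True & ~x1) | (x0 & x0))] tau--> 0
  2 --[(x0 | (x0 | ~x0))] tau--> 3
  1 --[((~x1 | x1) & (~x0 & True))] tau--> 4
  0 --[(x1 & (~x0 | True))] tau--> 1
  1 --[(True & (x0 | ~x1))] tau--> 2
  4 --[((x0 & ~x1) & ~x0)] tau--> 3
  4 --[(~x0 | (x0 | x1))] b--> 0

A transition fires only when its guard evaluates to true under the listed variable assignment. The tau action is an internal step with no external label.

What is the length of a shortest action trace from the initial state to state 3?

Answer: 3

Working:
Breadth-first toward 3:
  Layer 0: {0}
  Layer 1: {1}
  Layer 2: {2}
  Layer 3: {3}
depth(3)=3, e.g. tau·tau·tau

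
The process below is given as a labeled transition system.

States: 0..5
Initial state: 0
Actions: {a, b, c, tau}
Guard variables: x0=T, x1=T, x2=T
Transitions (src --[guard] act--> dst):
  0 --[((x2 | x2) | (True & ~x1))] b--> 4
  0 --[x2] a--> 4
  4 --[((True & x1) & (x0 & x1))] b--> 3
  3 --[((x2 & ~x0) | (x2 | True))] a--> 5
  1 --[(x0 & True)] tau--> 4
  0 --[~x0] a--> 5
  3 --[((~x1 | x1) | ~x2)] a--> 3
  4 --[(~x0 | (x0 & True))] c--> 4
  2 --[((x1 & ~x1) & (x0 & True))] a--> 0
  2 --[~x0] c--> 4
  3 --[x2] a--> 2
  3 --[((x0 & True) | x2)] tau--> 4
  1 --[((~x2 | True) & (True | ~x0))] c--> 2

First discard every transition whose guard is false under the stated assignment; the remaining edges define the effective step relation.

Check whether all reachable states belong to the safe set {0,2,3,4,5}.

Answer: INVARIANT HOLDS

Working:
Inv-set: {0,2,3,4,5}
R = {0,2,3,4,5}
  0: ok
  2: ok
  3: ok
  4: ok
  5: ok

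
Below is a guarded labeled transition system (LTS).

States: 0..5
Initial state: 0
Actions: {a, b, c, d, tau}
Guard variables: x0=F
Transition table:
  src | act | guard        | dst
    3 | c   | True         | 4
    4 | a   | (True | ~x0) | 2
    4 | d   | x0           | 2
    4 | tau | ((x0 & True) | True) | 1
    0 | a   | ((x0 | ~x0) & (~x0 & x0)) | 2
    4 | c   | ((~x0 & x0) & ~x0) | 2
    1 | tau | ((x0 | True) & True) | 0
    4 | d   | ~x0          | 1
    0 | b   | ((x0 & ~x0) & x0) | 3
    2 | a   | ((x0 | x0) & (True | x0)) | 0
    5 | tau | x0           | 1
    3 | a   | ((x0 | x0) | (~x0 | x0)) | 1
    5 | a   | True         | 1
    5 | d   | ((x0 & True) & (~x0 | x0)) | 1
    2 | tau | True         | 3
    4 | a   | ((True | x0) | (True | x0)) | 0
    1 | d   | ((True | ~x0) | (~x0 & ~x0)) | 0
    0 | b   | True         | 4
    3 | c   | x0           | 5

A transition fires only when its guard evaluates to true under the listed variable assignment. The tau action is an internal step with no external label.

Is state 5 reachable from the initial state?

Answer: UNREACHABLE

Analysis:
Guard filter leaves 11 enabled edge(s).
depth 0: {0}
depth 1: {4}  total {0,4}
depth 2: {1,2}  total {0,1,2,4}
depth 3: {3}  total {0,1,2,3,4}
R = {0,1,2,3,4}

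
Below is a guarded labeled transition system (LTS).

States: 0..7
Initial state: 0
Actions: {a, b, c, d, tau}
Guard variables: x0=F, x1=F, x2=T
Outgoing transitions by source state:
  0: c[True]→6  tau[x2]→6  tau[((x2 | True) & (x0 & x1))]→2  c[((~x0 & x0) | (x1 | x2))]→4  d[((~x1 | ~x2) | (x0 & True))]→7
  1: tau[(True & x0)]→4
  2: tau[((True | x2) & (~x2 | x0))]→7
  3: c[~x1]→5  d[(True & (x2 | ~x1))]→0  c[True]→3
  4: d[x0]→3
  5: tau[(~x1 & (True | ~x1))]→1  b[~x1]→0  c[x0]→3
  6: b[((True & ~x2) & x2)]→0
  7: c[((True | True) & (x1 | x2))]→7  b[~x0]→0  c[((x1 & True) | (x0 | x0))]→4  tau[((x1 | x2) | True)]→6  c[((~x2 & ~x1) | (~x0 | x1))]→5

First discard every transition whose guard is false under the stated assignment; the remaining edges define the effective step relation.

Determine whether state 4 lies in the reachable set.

13 transition(s) survive guard evaluation.
Layer 0: {0}
Layer 1: {4,6,7}  cumulative {0,4,6,7}
Layer 2: {5}  cumulative {0,4,5,6,7}
Layer 3: {1}  cumulative {0,1,4,5,6,7}
R = {0,1,4,5,6,7}
Path to 4: c

Answer: REACHABLE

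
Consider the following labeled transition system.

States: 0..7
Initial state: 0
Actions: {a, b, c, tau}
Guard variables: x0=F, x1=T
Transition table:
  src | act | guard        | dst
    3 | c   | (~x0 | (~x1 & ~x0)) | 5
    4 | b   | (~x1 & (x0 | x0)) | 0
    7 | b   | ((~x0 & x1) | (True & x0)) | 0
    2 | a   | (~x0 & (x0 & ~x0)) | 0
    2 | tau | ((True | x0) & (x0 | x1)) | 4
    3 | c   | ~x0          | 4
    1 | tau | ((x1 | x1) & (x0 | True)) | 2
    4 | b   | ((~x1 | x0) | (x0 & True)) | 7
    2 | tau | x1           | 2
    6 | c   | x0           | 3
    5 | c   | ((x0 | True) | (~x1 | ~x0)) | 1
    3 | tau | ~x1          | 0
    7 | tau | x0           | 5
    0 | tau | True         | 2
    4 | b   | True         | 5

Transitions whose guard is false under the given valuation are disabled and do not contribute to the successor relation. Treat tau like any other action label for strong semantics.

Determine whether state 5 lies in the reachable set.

Answer: REACHABLE

Trace:
After dropping false guards: 9 live edges.
L0 = {0}
L1 = {2}  total {0,2}
L2 = {4}  total {0,2,4}
L3 = {5}  total {0,2,4,5}
L4 = {1}  total {0,1,2,4,5}
Reachable = {0,1,2,4,5}
Path to 5: tau·tau·b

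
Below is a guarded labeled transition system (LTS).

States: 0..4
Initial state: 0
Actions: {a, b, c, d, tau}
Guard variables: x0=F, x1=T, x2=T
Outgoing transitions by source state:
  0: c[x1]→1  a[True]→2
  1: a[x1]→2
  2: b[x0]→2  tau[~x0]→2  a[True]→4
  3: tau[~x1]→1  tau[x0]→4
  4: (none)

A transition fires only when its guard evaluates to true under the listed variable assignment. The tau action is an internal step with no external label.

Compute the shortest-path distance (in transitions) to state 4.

Layered search for 4:
  depth 0: {0}
  depth 1: {1,2}
  depth 2: {4}
4 enters at depth 2; path a·a

Answer: 2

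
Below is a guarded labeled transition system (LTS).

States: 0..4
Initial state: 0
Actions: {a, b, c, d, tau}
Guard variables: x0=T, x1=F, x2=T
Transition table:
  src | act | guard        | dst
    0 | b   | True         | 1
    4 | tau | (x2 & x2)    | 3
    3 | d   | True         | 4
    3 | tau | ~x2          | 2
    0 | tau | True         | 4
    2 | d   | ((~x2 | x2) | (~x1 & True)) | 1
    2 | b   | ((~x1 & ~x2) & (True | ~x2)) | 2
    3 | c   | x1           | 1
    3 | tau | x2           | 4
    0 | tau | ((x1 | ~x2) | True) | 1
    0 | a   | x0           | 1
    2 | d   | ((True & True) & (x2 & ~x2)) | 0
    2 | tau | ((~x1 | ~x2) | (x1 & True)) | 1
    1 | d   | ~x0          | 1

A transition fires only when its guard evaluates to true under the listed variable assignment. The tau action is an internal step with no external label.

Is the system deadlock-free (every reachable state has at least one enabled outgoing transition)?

R = {0,1,3,4}
  0: a→1  b→1  tau→1  tau→4  [4 out]
  1: ∅  [STUCK]
  3: d→4  tau→4  [2 out]
  4: tau→3  [1 out]
witness 1: b

Answer: DEADLOCK at state 1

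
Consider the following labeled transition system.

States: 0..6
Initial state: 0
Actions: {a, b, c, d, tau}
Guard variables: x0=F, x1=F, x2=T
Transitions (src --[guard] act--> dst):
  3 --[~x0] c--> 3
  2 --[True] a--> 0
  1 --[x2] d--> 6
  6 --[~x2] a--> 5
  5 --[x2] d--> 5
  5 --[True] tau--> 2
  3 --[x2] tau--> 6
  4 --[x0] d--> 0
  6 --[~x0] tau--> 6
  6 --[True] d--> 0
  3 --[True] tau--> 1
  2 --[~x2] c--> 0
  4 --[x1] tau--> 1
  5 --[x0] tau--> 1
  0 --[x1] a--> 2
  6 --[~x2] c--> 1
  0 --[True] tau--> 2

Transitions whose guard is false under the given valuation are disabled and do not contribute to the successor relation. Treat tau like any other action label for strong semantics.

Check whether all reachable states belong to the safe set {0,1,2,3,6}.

Answer: INVARIANT HOLDS

Working:
Safe = {0,1,2,3,6}
R = {0,2}
  0: ✓
  2: ✓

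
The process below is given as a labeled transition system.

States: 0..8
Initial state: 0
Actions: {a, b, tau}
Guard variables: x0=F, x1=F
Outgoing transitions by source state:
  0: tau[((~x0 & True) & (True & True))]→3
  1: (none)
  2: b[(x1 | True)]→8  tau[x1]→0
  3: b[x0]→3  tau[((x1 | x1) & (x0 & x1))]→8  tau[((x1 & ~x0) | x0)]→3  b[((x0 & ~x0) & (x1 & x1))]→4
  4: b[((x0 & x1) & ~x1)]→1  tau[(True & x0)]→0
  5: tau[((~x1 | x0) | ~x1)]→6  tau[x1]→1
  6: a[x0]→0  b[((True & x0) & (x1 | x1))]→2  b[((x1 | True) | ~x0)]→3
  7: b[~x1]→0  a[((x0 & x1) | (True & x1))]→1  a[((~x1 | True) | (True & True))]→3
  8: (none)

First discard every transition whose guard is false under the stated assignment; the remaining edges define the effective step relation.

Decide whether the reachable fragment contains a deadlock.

Reach set: {0,3}
  0: tau→3  [1 out]
  3: ∅  [deadlock]
witness 3: tau

Answer: DEADLOCK at state 3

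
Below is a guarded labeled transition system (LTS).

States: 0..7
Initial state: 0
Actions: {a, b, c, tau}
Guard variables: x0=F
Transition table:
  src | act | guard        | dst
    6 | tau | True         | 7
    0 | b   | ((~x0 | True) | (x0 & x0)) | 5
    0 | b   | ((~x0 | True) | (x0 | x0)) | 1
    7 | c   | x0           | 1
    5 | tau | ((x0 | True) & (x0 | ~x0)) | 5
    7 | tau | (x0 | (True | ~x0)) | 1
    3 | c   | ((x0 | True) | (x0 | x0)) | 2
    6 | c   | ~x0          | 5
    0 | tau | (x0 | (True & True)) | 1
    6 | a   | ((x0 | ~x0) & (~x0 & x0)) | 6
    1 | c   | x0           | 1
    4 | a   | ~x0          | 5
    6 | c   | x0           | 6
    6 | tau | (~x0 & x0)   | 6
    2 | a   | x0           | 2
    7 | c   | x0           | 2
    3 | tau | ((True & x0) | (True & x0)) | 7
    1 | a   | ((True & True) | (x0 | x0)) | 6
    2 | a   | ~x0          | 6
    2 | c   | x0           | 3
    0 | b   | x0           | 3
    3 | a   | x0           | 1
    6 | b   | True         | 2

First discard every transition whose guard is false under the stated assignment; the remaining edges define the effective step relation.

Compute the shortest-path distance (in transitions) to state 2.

Answer: 3

Analysis:
Breadth-first toward 2:
  depth 0: {0}
  depth 1: {1,5}
  depth 2: {6}
  depth 3: {2,7}
first hit 2 at d=3 via b·a·b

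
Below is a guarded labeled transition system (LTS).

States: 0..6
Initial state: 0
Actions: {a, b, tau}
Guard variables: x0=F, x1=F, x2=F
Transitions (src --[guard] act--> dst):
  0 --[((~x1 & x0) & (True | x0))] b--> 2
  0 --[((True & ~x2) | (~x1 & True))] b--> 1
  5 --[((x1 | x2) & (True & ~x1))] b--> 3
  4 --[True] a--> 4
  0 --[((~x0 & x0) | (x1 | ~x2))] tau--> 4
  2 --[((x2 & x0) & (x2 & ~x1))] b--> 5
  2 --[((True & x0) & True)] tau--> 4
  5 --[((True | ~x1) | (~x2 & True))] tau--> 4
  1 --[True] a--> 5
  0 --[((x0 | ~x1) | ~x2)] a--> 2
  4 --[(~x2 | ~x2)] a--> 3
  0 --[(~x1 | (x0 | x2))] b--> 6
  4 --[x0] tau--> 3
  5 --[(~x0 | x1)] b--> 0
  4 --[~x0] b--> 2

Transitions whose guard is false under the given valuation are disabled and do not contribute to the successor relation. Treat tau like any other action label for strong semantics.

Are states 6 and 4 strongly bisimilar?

Answer: NOT BISIMILAR

Trace:
Compute ~ classes (split until stable):
  π0 = {{0,1,2,3,4,5,6}}
  π1 = {{0},{1},{2,3,6},{4},{5}}
Fixed point at round 2; 5 class(es).
[6]={2,3,6}  [4]={4}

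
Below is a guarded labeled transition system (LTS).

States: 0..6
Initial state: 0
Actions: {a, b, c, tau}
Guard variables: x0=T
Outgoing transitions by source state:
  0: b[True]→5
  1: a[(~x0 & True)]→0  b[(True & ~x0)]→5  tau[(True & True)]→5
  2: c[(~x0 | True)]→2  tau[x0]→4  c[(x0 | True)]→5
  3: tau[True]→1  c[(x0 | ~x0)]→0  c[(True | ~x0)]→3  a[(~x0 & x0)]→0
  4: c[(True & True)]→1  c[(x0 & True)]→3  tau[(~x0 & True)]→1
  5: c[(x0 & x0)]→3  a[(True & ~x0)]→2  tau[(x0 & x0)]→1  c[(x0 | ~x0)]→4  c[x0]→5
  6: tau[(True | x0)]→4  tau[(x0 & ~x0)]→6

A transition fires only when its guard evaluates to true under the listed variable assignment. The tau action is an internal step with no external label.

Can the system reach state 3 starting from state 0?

Guard filter leaves 15 enabled edge(s).
depth 0: {0}
depth 1: {5}  total {0,5}
depth 2: {1,3,4}  total {0,1,3,4,5}
Reachable = {0,1,3,4,5}
trace reaching 3: b·c

Answer: REACHABLE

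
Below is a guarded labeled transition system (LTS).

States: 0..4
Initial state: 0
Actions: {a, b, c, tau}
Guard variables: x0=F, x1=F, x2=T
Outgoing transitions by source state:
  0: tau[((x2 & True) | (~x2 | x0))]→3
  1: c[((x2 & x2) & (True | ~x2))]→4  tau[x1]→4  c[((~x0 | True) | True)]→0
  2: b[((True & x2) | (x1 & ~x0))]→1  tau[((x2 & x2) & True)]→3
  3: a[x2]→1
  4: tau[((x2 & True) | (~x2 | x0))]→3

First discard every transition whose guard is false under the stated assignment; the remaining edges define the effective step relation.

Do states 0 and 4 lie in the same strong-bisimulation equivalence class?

Answer: BISIMILAR

Trace:
Refine partition for ~:
  round 0: {{0,1,2,3,4}}
  round 1: {{0,4},{1},{2},{3}}
Fixed point at round 2; 4 class(es).
0∈{0,4}, 4∈{0,4}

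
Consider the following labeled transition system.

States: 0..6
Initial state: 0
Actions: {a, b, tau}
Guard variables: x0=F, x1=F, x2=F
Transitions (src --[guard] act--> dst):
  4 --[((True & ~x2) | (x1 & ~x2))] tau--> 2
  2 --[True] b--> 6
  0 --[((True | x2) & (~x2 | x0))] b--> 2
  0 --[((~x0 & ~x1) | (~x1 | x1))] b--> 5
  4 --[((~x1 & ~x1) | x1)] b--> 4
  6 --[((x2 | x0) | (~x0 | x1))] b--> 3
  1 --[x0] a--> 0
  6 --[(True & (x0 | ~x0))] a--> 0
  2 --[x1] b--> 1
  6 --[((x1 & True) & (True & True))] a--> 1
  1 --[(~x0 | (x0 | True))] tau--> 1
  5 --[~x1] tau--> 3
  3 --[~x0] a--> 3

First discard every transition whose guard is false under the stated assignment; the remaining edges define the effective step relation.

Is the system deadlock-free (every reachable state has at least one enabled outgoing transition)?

Answer: DEADLOCK-FREE

Analysis:
Reach set: {0,2,3,5,6}
  0: b→2  b→5  [2 exit(s)]
  2: b→6  [1 exit(s)]
  3: a→3  [1 exit(s)]
  5: tau→3  [1 exit(s)]
  6: a→0  b→3  [2 exit(s)]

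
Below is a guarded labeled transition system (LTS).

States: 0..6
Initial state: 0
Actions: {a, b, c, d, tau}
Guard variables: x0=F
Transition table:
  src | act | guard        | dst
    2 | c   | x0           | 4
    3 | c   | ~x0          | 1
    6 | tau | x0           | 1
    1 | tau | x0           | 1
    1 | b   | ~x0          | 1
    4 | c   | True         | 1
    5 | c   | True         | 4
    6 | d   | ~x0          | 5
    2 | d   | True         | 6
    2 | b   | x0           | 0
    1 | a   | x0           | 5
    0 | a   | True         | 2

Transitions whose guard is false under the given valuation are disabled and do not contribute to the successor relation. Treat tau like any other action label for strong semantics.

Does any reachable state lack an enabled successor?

R = {0,1,2,4,5,6}
  0: a→2  [1 exit(s)]
  1: b→1  [1 exit(s)]
  2: d→6  [1 exit(s)]
  4: c→1  [1 exit(s)]
  5: c→4  [1 exit(s)]
  6: d→5  [1 exit(s)]

Answer: DEADLOCK-FREE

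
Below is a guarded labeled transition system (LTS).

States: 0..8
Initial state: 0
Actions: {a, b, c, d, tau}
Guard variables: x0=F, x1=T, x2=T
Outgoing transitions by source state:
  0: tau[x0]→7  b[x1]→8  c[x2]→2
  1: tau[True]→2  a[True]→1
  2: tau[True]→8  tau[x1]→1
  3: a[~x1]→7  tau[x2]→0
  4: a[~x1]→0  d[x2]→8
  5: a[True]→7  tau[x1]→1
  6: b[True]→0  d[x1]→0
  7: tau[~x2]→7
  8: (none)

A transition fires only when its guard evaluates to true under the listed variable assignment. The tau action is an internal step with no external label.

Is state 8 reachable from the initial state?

After dropping false guards: 12 live edges.
depth 0: {0}
depth 1: {2,8}  total {0,2,8}
depth 2: {1}  total {0,1,2,8}
Reach set: {0,1,2,8}
Path to 8: b

Answer: REACHABLE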